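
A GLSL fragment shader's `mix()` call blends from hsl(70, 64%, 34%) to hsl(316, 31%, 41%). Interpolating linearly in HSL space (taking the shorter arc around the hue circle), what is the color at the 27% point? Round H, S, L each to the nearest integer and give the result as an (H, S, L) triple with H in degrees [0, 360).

(39, 55, 36)

Hue: 316 − 70 = 246°, but |246| > 180 so the shorter arc goes the other way: Δh = 246 − 360 = -114°.
H = 70 + 0.27 × (-114) = 39.22 → 39°
S = 64 + 0.27 × (31 − 64) = 55.09 → 55%
L = 34 + 0.27 × (41 − 34) = 35.89 → 36%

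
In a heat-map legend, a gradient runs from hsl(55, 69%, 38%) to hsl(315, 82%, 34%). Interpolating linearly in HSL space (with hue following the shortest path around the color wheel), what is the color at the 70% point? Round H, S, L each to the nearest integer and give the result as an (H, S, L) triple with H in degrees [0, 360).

Hue: 315 − 55 = 260°, but |260| > 180 so the shorter arc goes the other way: Δh = 260 − 360 = -100°.
H = 55 + 0.7 × (-100) = -15 → -15 → -15 mod 360 = 345°
S = 69 + 0.7 × (82 − 69) = 78.1 → 78%
L = 38 + 0.7 × (34 − 38) = 35.2 → 35%

(345, 78, 35)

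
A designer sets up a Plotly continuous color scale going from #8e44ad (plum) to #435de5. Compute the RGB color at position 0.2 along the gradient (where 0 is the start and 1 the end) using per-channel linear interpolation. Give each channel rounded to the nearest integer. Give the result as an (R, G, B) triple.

#8e44ad → (142, 68, 173); #435de5 → (67, 93, 229).
R = 142 + 0.2 × (67 − 142) = 142 + 0.2 × -75 = 127 → 127
G = 68 + 0.2 × (93 − 68) = 68 + 0.2 × 25 = 73 → 73
B = 173 + 0.2 × (229 − 173) = 173 + 0.2 × 56 = 184.2 → 184

(127, 73, 184)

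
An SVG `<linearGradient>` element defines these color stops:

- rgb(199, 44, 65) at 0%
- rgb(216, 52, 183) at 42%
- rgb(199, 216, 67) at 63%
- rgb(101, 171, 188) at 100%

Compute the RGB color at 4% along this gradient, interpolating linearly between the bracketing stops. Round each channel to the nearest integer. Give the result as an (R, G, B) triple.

4% lies between the 0% and 42% stops, so the local fraction is t = (4 − 0)/(42 − 0) = 4/42 ≈ 0.0952.
R = 199 + 0.0952 × (216 − 199) = 200.618 → 201
G = 44 + 0.0952 × (52 − 44) = 44.762 → 45
B = 65 + 0.0952 × (183 − 65) = 76.234 → 76

(201, 45, 76)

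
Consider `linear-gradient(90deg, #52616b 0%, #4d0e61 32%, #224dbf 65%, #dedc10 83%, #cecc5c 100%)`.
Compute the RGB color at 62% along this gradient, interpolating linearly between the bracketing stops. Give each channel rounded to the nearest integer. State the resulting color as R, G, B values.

62% lies between the 32% and 65% stops, so the local fraction is t = (62 − 32)/(65 − 32) = 30/33 ≈ 0.9091.
#4d0e61 → (77, 14, 97); #224dbf → (34, 77, 191).
R = 77 + 0.9091 × (34 − 77) = 37.909 → 38
G = 14 + 0.9091 × (77 − 14) = 71.273 → 71
B = 97 + 0.9091 × (191 − 97) = 182.455 → 182

(38, 71, 182)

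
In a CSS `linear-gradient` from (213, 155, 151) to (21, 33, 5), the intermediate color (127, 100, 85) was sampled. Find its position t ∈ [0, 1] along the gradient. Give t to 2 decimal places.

0.45

Invert the lerp on the R channel (largest span, 192): t = (127 − 213) / (21 − 213) = -86/-192 = 0.44792.
Check on G: (100 − 155)/(33 − 155) = 0.4508 ✓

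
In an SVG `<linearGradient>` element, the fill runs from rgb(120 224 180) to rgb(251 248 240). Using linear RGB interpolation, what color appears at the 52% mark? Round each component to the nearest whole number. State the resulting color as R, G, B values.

52% corresponds to t = 0.52.
R = 120 + 0.52 × (251 − 120) = 120 + 0.52 × 131 = 188.12 → 188
G = 224 + 0.52 × (248 − 224) = 224 + 0.52 × 24 = 236.48 → 236
B = 180 + 0.52 × (240 − 180) = 180 + 0.52 × 60 = 211.2 → 211
So the blended color is (188, 236, 211), about #bcecd3.

(188, 236, 211)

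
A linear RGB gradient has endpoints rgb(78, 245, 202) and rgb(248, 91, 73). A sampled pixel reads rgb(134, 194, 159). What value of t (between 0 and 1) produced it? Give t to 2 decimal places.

0.33

Invert the lerp on the R channel (largest span, 170): t = (134 − 78) / (248 − 78) = 56/170 = 0.32941.
Check on G: (194 − 245)/(91 − 245) = 0.3312 ✓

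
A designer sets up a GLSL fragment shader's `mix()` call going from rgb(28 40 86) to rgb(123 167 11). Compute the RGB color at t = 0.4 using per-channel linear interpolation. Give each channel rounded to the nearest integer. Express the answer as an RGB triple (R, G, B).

(66, 91, 56)

R = 28 + 0.4 × (123 − 28) = 28 + 0.4 × 95 = 66 → 66
G = 40 + 0.4 × (167 − 40) = 40 + 0.4 × 127 = 90.8 → 91
B = 86 + 0.4 × (11 − 86) = 86 + 0.4 × -75 = 56 → 56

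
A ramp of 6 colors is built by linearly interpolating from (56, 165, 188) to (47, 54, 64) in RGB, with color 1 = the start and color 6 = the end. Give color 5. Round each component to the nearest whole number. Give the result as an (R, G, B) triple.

With 6 swatches and endpoints inclusive, swatch 5 sits at t = (5 − 1)/(6 − 1) = 4/5 ≈ 0.8.
R = 56 + 0.8 × (47 − 56) = 48.8 → 49
G = 165 + 0.8 × (54 − 165) = 76.2 → 76
B = 188 + 0.8 × (64 − 188) = 88.8 → 89

(49, 76, 89)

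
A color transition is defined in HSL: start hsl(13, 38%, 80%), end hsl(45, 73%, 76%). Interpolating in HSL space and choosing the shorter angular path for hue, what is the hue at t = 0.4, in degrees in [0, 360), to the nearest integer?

26

Hue arc: Δh = 45 − 13 = 32° (|Δh| ≤ 180, already the shorter path).
H = 13 + 0.4 × (32) = 25.8 → 26°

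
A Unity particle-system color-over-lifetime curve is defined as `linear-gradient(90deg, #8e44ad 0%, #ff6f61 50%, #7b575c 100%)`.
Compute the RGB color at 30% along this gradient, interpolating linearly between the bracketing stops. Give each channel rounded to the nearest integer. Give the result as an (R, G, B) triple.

30% lies between the 0% and 50% stops, so the local fraction is t = (30 − 0)/(50 − 0) = 30/50 ≈ 0.6.
#8e44ad → (142, 68, 173); #ff6f61 → (255, 111, 97).
R = 142 + 0.6 × (255 − 142) = 209.8 → 210
G = 68 + 0.6 × (111 − 68) = 93.8 → 94
B = 173 + 0.6 × (97 − 173) = 127.4 → 127

(210, 94, 127)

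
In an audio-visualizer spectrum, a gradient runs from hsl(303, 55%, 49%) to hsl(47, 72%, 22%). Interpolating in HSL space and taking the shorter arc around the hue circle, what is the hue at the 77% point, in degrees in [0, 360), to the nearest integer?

23

Hue: 47 − 303 = -256°, but |-256| > 180 so the shorter arc goes the other way: Δh = -256 + 360 = 104°.
H = 303 + 0.77 × (104) = 383.08 → 383 → 383 mod 360 = 23°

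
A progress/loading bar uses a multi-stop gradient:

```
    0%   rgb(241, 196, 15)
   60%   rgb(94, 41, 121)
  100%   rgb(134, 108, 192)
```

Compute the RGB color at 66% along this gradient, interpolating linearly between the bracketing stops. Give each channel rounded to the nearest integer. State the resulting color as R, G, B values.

66% lies between the 60% and 100% stops, so the local fraction is t = (66 − 60)/(100 − 60) = 6/40 ≈ 0.15.
R = 94 + 0.15 × (134 − 94) = 100 → 100
G = 41 + 0.15 × (108 − 41) = 51.05 → 51
B = 121 + 0.15 × (192 − 121) = 131.65 → 132

(100, 51, 132)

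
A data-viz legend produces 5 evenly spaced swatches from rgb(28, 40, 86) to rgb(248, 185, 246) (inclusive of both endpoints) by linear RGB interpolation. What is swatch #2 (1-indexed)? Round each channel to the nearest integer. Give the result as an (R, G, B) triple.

(83, 76, 126)

With 5 swatches and endpoints inclusive, swatch 2 sits at t = (2 − 1)/(5 − 1) = 1/4 ≈ 0.25.
R = 28 + 0.25 × (248 − 28) = 83 → 83
G = 40 + 0.25 × (185 − 40) = 76.25 → 76
B = 86 + 0.25 × (246 − 86) = 126 → 126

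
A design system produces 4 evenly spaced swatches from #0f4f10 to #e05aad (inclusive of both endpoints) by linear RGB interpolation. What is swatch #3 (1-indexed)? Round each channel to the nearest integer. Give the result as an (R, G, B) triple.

(154, 86, 121)

With 4 swatches and endpoints inclusive, swatch 3 sits at t = (3 − 1)/(4 − 1) = 2/3 ≈ 0.6667.
#0f4f10 → (15, 79, 16); #e05aad → (224, 90, 173).
R = 15 + 0.6667 × (224 − 15) = 154.34 → 154
G = 79 + 0.6667 × (90 − 79) = 86.334 → 86
B = 16 + 0.6667 × (173 − 16) = 120.672 → 121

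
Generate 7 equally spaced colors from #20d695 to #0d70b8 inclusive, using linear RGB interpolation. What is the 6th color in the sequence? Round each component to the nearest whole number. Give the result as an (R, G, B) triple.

(16, 129, 178)

With 7 swatches and endpoints inclusive, swatch 6 sits at t = (6 − 1)/(7 − 1) = 5/6 ≈ 0.8333.
#20d695 → (32, 214, 149); #0d70b8 → (13, 112, 184).
R = 32 + 0.8333 × (13 − 32) = 16.167 → 16
G = 214 + 0.8333 × (112 − 214) = 129.003 → 129
B = 149 + 0.8333 × (184 − 149) = 178.166 → 178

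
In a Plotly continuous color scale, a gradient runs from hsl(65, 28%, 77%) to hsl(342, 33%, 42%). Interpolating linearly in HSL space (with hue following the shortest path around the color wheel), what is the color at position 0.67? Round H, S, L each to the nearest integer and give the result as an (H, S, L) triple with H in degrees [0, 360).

Hue: 342 − 65 = 277°, but |277| > 180 so the shorter arc goes the other way: Δh = 277 − 360 = -83°.
H = 65 + 0.67 × (-83) = 9.39 → 9°
S = 28 + 0.67 × (33 − 28) = 31.35 → 31%
L = 77 + 0.67 × (42 − 77) = 53.55 → 54%

(9, 31, 54)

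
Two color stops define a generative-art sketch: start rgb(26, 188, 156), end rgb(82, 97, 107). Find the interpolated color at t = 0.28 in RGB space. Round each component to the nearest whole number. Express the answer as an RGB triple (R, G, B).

(42, 163, 142)

R = 26 + 0.28 × (82 − 26) = 26 + 0.28 × 56 = 41.68 → 42
G = 188 + 0.28 × (97 − 188) = 188 + 0.28 × -91 = 162.52 → 163
B = 156 + 0.28 × (107 − 156) = 156 + 0.28 × -49 = 142.28 → 142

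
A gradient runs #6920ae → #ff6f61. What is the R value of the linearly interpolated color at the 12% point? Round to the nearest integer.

123

R₁ = 105 (from #6920ae), R₂ = 255 (from #ff6f61).
R = 105 + 0.12 × (255 − 105) = 123 → 123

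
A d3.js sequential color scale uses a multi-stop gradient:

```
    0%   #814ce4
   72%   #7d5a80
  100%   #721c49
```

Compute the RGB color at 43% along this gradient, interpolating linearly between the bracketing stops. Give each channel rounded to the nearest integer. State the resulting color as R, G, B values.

(127, 84, 168)

43% lies between the 0% and 72% stops, so the local fraction is t = (43 − 0)/(72 − 0) = 43/72 ≈ 0.5972.
#814ce4 → (129, 76, 228); #7d5a80 → (125, 90, 128).
R = 129 + 0.5972 × (125 − 129) = 126.611 → 127
G = 76 + 0.5972 × (90 − 76) = 84.361 → 84
B = 228 + 0.5972 × (128 − 228) = 168.28 → 168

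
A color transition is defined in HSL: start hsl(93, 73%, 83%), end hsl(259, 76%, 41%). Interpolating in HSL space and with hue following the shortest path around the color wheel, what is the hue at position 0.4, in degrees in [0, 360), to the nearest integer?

Hue arc: Δh = 259 − 93 = 166° (|Δh| ≤ 180, already the shorter path).
H = 93 + 0.4 × (166) = 159.4 → 159°

159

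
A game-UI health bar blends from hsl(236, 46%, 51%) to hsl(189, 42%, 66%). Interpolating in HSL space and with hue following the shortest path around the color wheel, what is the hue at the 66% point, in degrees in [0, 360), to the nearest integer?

Hue arc: Δh = 189 − 236 = -47° (|Δh| ≤ 180, already the shorter path).
H = 236 + 0.66 × (-47) = 204.98 → 205°

205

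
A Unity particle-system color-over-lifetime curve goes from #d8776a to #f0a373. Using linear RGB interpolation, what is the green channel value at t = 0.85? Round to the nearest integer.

G₁ = 119 (from #d8776a), G₂ = 163 (from #f0a373).
G = 119 + 0.85 × (163 − 119) = 156.4 → 156

156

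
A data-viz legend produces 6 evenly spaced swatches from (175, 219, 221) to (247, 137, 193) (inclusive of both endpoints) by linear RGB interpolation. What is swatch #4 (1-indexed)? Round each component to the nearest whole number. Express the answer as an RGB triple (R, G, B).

With 6 swatches and endpoints inclusive, swatch 4 sits at t = (4 − 1)/(6 − 1) = 3/5 ≈ 0.6.
R = 175 + 0.6 × (247 − 175) = 218.2 → 218
G = 219 + 0.6 × (137 − 219) = 169.8 → 170
B = 221 + 0.6 × (193 − 221) = 204.2 → 204

(218, 170, 204)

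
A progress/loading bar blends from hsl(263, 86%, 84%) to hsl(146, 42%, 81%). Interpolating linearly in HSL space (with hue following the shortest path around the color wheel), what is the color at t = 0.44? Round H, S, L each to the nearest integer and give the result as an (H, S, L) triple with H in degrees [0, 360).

Hue arc: Δh = 146 − 263 = -117° (|Δh| ≤ 180, already the shorter path).
H = 263 + 0.44 × (-117) = 211.52 → 212°
S = 86 + 0.44 × (42 − 86) = 66.64 → 67%
L = 84 + 0.44 × (81 − 84) = 82.68 → 83%

(212, 67, 83)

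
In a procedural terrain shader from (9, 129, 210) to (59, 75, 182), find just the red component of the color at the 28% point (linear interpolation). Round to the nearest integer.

23

R = 9 + 0.28 × (59 − 9) = 23 → 23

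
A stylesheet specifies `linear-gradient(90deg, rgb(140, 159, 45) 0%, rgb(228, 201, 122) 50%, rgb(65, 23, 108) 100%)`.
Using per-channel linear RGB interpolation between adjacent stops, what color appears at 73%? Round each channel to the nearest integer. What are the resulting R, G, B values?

73% lies between the 50% and 100% stops, so the local fraction is t = (73 − 50)/(100 − 50) = 23/50 ≈ 0.46.
R = 228 + 0.46 × (65 − 228) = 153.02 → 153
G = 201 + 0.46 × (23 − 201) = 119.12 → 119
B = 122 + 0.46 × (108 − 122) = 115.56 → 116

(153, 119, 116)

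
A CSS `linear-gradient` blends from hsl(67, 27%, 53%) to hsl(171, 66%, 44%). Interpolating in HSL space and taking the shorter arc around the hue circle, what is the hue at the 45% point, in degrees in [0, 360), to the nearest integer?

114

Hue arc: Δh = 171 − 67 = 104° (|Δh| ≤ 180, already the shorter path).
H = 67 + 0.45 × (104) = 113.8 → 114°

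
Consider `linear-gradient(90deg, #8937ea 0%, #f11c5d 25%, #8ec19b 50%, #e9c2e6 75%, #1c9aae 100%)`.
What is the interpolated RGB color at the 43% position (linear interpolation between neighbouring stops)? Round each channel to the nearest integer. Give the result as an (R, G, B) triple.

43% lies between the 25% and 50% stops, so the local fraction is t = (43 − 25)/(50 − 25) = 18/25 ≈ 0.72.
#f11c5d → (241, 28, 93); #8ec19b → (142, 193, 155).
R = 241 + 0.72 × (142 − 241) = 169.72 → 170
G = 28 + 0.72 × (193 − 28) = 146.8 → 147
B = 93 + 0.72 × (155 − 93) = 137.64 → 138

(170, 147, 138)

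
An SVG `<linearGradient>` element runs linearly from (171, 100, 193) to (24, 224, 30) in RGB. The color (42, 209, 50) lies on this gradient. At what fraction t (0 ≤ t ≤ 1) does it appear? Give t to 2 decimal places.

Invert the lerp on the B channel (largest span, 163): t = (50 − 193) / (30 − 193) = -143/-163 = 0.8773.
Check on R: (42 − 171)/(24 − 171) = 0.8776 ✓

0.88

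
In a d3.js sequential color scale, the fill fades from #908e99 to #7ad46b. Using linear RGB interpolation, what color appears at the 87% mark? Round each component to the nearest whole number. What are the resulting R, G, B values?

#908e99 → (144, 142, 153); #7ad46b → (122, 212, 107).
87% corresponds to t = 0.87.
R = 144 + 0.87 × (122 − 144) = 144 + 0.87 × -22 = 124.86 → 125
G = 142 + 0.87 × (212 − 142) = 142 + 0.87 × 70 = 202.9 → 203
B = 153 + 0.87 × (107 − 153) = 153 + 0.87 × -46 = 112.98 → 113
So the blended color is (125, 203, 113), about #7dcb71.

(125, 203, 113)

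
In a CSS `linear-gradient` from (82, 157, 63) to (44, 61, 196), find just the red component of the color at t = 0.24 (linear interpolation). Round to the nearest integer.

R = 82 + 0.24 × (44 − 82) = 72.88 → 73

73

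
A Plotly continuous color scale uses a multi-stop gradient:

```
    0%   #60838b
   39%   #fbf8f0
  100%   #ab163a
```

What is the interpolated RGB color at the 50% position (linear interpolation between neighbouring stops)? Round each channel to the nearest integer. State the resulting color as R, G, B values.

50% lies between the 39% and 100% stops, so the local fraction is t = (50 − 39)/(100 − 39) = 11/61 ≈ 0.1803.
#fbf8f0 → (251, 248, 240); #ab163a → (171, 22, 58).
R = 251 + 0.1803 × (171 − 251) = 236.576 → 237
G = 248 + 0.1803 × (22 − 248) = 207.252 → 207
B = 240 + 0.1803 × (58 − 240) = 207.185 → 207

(237, 207, 207)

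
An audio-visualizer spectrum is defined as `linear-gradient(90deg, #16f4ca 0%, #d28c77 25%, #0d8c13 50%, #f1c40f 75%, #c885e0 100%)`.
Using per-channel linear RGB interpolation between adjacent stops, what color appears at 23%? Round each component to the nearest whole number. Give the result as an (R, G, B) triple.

(195, 148, 126)

23% lies between the 0% and 25% stops, so the local fraction is t = (23 − 0)/(25 − 0) = 23/25 ≈ 0.92.
#16f4ca → (22, 244, 202); #d28c77 → (210, 140, 119).
R = 22 + 0.92 × (210 − 22) = 194.96 → 195
G = 244 + 0.92 × (140 − 244) = 148.32 → 148
B = 202 + 0.92 × (119 − 202) = 125.64 → 126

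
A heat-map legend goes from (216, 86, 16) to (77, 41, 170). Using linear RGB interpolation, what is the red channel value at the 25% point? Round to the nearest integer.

R = 216 + 0.25 × (77 − 216) = 181.25 → 181

181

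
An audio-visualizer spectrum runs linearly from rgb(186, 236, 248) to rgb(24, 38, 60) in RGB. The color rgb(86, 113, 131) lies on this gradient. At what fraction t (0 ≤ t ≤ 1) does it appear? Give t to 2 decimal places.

0.62

Invert the lerp on the G channel (largest span, 198): t = (113 − 236) / (38 − 236) = -123/-198 = 0.62121.
Check on R: (86 − 186)/(24 − 186) = 0.6173 ✓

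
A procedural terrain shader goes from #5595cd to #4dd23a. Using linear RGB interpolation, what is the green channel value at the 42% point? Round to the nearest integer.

175

G₁ = 149 (from #5595cd), G₂ = 210 (from #4dd23a).
G = 149 + 0.42 × (210 − 149) = 174.62 → 175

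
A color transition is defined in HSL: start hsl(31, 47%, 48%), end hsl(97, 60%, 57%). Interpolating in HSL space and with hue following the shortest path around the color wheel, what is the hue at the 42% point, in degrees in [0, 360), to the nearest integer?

59

Hue arc: Δh = 97 − 31 = 66° (|Δh| ≤ 180, already the shorter path).
H = 31 + 0.42 × (66) = 58.72 → 59°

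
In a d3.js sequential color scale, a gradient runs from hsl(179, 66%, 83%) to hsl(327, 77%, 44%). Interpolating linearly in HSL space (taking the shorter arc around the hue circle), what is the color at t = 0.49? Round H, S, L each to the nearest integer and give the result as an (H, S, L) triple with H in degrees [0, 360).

Hue arc: Δh = 327 − 179 = 148° (|Δh| ≤ 180, already the shorter path).
H = 179 + 0.49 × (148) = 251.52 → 252°
S = 66 + 0.49 × (77 − 66) = 71.39 → 71%
L = 83 + 0.49 × (44 − 83) = 63.89 → 64%

(252, 71, 64)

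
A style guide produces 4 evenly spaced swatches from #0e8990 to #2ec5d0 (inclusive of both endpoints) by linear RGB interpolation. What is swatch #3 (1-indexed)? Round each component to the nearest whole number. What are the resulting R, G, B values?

(35, 177, 187)

With 4 swatches and endpoints inclusive, swatch 3 sits at t = (3 − 1)/(4 − 1) = 2/3 ≈ 0.6667.
#0e8990 → (14, 137, 144); #2ec5d0 → (46, 197, 208).
R = 14 + 0.6667 × (46 − 14) = 35.334 → 35
G = 137 + 0.6667 × (197 − 137) = 177.002 → 177
B = 144 + 0.6667 × (208 − 144) = 186.669 → 187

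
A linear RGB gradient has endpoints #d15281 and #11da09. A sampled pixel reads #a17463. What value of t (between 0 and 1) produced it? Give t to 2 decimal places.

Invert the lerp on the R channel (largest span, 192): t = (161 − 209) / (17 − 209) = -48/-192 = 0.25.
Check on G: (116 − 82)/(218 − 82) = 0.25 ✓

0.25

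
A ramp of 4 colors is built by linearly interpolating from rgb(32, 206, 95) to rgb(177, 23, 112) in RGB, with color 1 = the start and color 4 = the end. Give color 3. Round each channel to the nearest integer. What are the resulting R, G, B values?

(129, 84, 106)

With 4 swatches and endpoints inclusive, swatch 3 sits at t = (3 − 1)/(4 − 1) = 2/3 ≈ 0.6667.
R = 32 + 0.6667 × (177 − 32) = 128.671 → 129
G = 206 + 0.6667 × (23 − 206) = 83.994 → 84
B = 95 + 0.6667 × (112 − 95) = 106.334 → 106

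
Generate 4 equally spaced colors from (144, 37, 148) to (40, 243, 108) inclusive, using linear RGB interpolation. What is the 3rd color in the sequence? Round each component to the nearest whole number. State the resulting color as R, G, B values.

With 4 swatches and endpoints inclusive, swatch 3 sits at t = (3 − 1)/(4 − 1) = 2/3 ≈ 0.6667.
R = 144 + 0.6667 × (40 − 144) = 74.663 → 75
G = 37 + 0.6667 × (243 − 37) = 174.34 → 174
B = 148 + 0.6667 × (108 − 148) = 121.332 → 121

(75, 174, 121)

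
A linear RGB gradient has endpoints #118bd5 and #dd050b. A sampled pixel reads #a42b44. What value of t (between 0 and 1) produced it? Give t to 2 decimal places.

0.72

Invert the lerp on the R channel (largest span, 204): t = (164 − 17) / (221 − 17) = 147/204 = 0.72059.
Check on G: (43 − 139)/(5 − 139) = 0.7164 ✓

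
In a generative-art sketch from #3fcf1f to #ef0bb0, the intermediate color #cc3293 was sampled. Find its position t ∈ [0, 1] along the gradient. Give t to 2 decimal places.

Invert the lerp on the G channel (largest span, 196): t = (50 − 207) / (11 − 207) = -157/-196 = 0.80102.
Check on R: (204 − 63)/(239 − 63) = 0.8011 ✓

0.80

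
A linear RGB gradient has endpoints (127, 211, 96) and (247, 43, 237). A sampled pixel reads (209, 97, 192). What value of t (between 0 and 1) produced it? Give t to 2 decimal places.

0.68

Invert the lerp on the G channel (largest span, 168): t = (97 − 211) / (43 − 211) = -114/-168 = 0.67857.
Check on R: (209 − 127)/(247 − 127) = 0.6833 ✓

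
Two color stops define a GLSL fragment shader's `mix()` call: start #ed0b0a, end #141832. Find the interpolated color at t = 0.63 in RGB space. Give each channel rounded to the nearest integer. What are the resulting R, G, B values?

#ed0b0a → (237, 11, 10); #141832 → (20, 24, 50).
R = 237 + 0.63 × (20 − 237) = 237 + 0.63 × -217 = 100.29 → 100
G = 11 + 0.63 × (24 − 11) = 11 + 0.63 × 13 = 19.19 → 19
B = 10 + 0.63 × (50 − 10) = 10 + 0.63 × 40 = 35.2 → 35
So the blended color is (100, 19, 35), about #641323.

(100, 19, 35)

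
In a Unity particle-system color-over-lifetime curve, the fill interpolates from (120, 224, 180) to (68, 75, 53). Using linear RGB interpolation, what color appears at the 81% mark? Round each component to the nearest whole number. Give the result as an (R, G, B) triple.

(78, 103, 77)

81% corresponds to t = 0.81.
R = 120 + 0.81 × (68 − 120) = 120 + 0.81 × -52 = 77.88 → 78
G = 224 + 0.81 × (75 − 224) = 224 + 0.81 × -149 = 103.31 → 103
B = 180 + 0.81 × (53 − 180) = 180 + 0.81 × -127 = 77.13 → 77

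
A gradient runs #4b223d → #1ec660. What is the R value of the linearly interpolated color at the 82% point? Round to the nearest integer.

38

R₁ = 75 (from #4b223d), R₂ = 30 (from #1ec660).
R = 75 + 0.82 × (30 − 75) = 38.1 → 38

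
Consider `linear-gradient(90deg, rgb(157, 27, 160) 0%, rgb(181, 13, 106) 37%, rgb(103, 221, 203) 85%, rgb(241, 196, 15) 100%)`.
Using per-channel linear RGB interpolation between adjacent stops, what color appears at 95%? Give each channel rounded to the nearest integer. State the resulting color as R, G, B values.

(195, 204, 78)

95% lies between the 85% and 100% stops, so the local fraction is t = (95 − 85)/(100 − 85) = 10/15 ≈ 0.6667.
R = 103 + 0.6667 × (241 − 103) = 195.005 → 195
G = 221 + 0.6667 × (196 − 221) = 204.333 → 204
B = 203 + 0.6667 × (15 − 203) = 77.66 → 78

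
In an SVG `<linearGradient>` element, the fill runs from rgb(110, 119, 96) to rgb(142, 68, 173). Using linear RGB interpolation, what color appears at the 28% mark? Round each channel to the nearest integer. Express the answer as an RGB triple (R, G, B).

28% corresponds to t = 0.28.
R = 110 + 0.28 × (142 − 110) = 110 + 0.28 × 32 = 118.96 → 119
G = 119 + 0.28 × (68 − 119) = 119 + 0.28 × -51 = 104.72 → 105
B = 96 + 0.28 × (173 − 96) = 96 + 0.28 × 77 = 117.56 → 118
So the blended color is (119, 105, 118), about #776976.

(119, 105, 118)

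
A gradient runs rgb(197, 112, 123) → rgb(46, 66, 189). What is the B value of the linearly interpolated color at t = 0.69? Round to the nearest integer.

169

B = 123 + 0.69 × (189 − 123) = 168.54 → 169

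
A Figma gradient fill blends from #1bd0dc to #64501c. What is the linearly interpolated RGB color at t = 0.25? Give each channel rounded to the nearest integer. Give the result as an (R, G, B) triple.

(45, 176, 172)

#1bd0dc → (27, 208, 220); #64501c → (100, 80, 28).
R = 27 + 0.25 × (100 − 27) = 27 + 0.25 × 73 = 45.25 → 45
G = 208 + 0.25 × (80 − 208) = 208 + 0.25 × -128 = 176 → 176
B = 220 + 0.25 × (28 − 220) = 220 + 0.25 × -192 = 172 → 172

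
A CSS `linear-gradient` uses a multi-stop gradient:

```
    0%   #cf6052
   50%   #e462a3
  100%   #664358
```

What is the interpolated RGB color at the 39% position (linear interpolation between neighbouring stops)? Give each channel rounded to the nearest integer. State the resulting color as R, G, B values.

39% lies between the 0% and 50% stops, so the local fraction is t = (39 − 0)/(50 − 0) = 39/50 ≈ 0.78.
#cf6052 → (207, 96, 82); #e462a3 → (228, 98, 163).
R = 207 + 0.78 × (228 − 207) = 223.38 → 223
G = 96 + 0.78 × (98 − 96) = 97.56 → 98
B = 82 + 0.78 × (163 − 82) = 145.18 → 145

(223, 98, 145)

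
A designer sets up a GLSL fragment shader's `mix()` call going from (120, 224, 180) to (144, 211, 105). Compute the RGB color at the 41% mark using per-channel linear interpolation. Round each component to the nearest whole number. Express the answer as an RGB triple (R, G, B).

(130, 219, 149)

41% corresponds to t = 0.41.
R = 120 + 0.41 × (144 − 120) = 120 + 0.41 × 24 = 129.84 → 130
G = 224 + 0.41 × (211 − 224) = 224 + 0.41 × -13 = 218.67 → 219
B = 180 + 0.41 × (105 − 180) = 180 + 0.41 × -75 = 149.25 → 149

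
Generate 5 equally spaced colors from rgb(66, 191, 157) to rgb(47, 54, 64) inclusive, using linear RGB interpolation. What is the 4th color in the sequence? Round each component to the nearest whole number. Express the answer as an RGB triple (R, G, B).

With 5 swatches and endpoints inclusive, swatch 4 sits at t = (4 − 1)/(5 − 1) = 3/4 ≈ 0.75.
R = 66 + 0.75 × (47 − 66) = 51.75 → 52
G = 191 + 0.75 × (54 − 191) = 88.25 → 88
B = 157 + 0.75 × (64 − 157) = 87.25 → 87

(52, 88, 87)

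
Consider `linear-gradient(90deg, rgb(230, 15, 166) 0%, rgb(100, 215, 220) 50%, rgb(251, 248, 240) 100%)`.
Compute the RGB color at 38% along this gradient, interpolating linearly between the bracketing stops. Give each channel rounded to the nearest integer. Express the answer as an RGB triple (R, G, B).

(131, 167, 207)

38% lies between the 0% and 50% stops, so the local fraction is t = (38 − 0)/(50 − 0) = 38/50 ≈ 0.76.
R = 230 + 0.76 × (100 − 230) = 131.2 → 131
G = 15 + 0.76 × (215 − 15) = 167 → 167
B = 166 + 0.76 × (220 − 166) = 207.04 → 207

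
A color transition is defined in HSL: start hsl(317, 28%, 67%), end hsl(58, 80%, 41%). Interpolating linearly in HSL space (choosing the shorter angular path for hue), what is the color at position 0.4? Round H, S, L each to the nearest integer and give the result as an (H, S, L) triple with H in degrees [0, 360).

Hue: 58 − 317 = -259°, but |-259| > 180 so the shorter arc goes the other way: Δh = -259 + 360 = 101°.
H = 317 + 0.4 × (101) = 357.4 → 357°
S = 28 + 0.4 × (80 − 28) = 48.8 → 49%
L = 67 + 0.4 × (41 − 67) = 56.6 → 57%

(357, 49, 57)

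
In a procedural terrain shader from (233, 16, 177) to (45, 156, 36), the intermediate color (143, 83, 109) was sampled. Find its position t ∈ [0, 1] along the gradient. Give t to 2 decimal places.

Invert the lerp on the R channel (largest span, 188): t = (143 − 233) / (45 − 233) = -90/-188 = 0.47872.
Check on G: (83 − 16)/(156 − 16) = 0.4786 ✓

0.48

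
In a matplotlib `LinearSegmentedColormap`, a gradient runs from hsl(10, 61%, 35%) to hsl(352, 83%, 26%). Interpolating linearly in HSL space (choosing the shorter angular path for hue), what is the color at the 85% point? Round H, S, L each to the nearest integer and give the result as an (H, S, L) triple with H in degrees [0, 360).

Hue: 352 − 10 = 342°, but |342| > 180 so the shorter arc goes the other way: Δh = 342 − 360 = -18°.
H = 10 + 0.85 × (-18) = -5.3 → -5 → -5 mod 360 = 355°
S = 61 + 0.85 × (83 − 61) = 79.7 → 80%
L = 35 + 0.85 × (26 − 35) = 27.35 → 27%

(355, 80, 27)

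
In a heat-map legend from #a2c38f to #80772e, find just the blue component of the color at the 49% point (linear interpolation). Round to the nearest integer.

95

B₁ = 143 (from #a2c38f), B₂ = 46 (from #80772e).
B = 143 + 0.49 × (46 − 143) = 95.47 → 95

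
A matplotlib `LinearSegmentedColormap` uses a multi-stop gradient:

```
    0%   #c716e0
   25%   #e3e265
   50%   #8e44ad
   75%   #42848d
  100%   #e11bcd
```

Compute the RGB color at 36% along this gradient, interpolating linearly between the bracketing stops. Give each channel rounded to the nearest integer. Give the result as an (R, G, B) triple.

36% lies between the 25% and 50% stops, so the local fraction is t = (36 − 25)/(50 − 25) = 11/25 ≈ 0.44.
#e3e265 → (227, 226, 101); #8e44ad → (142, 68, 173).
R = 227 + 0.44 × (142 − 227) = 189.6 → 190
G = 226 + 0.44 × (68 − 226) = 156.48 → 156
B = 101 + 0.44 × (173 − 101) = 132.68 → 133

(190, 156, 133)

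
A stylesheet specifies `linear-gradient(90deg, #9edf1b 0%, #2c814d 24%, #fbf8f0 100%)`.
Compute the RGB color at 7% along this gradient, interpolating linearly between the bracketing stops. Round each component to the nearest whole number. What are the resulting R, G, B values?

7% lies between the 0% and 24% stops, so the local fraction is t = (7 − 0)/(24 − 0) = 7/24 ≈ 0.2917.
#9edf1b → (158, 223, 27); #2c814d → (44, 129, 77).
R = 158 + 0.2917 × (44 − 158) = 124.746 → 125
G = 223 + 0.2917 × (129 − 223) = 195.58 → 196
B = 27 + 0.2917 × (77 − 27) = 41.585 → 42

(125, 196, 42)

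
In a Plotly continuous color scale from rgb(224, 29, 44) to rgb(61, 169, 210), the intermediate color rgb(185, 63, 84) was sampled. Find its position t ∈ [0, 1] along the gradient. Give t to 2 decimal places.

Invert the lerp on the B channel (largest span, 166): t = (84 − 44) / (210 − 44) = 40/166 = 0.24096.
Check on R: (185 − 224)/(61 − 224) = 0.2393 ✓

0.24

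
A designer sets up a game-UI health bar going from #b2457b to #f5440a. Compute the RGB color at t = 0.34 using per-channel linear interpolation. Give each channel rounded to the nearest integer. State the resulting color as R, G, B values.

(201, 69, 85)

#b2457b → (178, 69, 123); #f5440a → (245, 68, 10).
R = 178 + 0.34 × (245 − 178) = 178 + 0.34 × 67 = 200.78 → 201
G = 69 + 0.34 × (68 − 69) = 69 + 0.34 × -1 = 68.66 → 69
B = 123 + 0.34 × (10 − 123) = 123 + 0.34 × -113 = 84.58 → 85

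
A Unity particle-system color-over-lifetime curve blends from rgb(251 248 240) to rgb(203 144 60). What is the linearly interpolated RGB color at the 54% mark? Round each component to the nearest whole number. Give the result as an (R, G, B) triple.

54% corresponds to t = 0.54.
R = 251 + 0.54 × (203 − 251) = 251 + 0.54 × -48 = 225.08 → 225
G = 248 + 0.54 × (144 − 248) = 248 + 0.54 × -104 = 191.84 → 192
B = 240 + 0.54 × (60 − 240) = 240 + 0.54 × -180 = 142.8 → 143

(225, 192, 143)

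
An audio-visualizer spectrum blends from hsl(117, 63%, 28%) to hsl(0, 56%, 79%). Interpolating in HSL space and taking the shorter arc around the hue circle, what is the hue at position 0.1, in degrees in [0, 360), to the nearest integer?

105

Hue arc: Δh = 0 − 117 = -117° (|Δh| ≤ 180, already the shorter path).
H = 117 + 0.1 × (-117) = 105.3 → 105°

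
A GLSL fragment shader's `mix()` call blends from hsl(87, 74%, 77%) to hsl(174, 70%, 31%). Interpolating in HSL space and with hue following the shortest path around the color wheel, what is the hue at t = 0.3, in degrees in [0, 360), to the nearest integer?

Hue arc: Δh = 174 − 87 = 87° (|Δh| ≤ 180, already the shorter path).
H = 87 + 0.3 × (87) = 113.1 → 113°

113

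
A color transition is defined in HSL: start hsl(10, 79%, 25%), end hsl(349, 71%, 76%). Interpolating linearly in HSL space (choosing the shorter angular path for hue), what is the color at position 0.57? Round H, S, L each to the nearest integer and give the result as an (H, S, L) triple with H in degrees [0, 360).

Hue: 349 − 10 = 339°, but |339| > 180 so the shorter arc goes the other way: Δh = 339 − 360 = -21°.
H = 10 + 0.57 × (-21) = -1.97 → -2 → -2 mod 360 = 358°
S = 79 + 0.57 × (71 − 79) = 74.44 → 74%
L = 25 + 0.57 × (76 − 25) = 54.07 → 54%

(358, 74, 54)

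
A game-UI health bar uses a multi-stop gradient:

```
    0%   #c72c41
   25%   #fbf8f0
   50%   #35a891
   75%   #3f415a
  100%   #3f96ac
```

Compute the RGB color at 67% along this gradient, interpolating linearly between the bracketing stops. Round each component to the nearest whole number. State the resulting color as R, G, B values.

67% lies between the 50% and 75% stops, so the local fraction is t = (67 − 50)/(75 − 50) = 17/25 ≈ 0.68.
#35a891 → (53, 168, 145); #3f415a → (63, 65, 90).
R = 53 + 0.68 × (63 − 53) = 59.8 → 60
G = 168 + 0.68 × (65 − 168) = 97.96 → 98
B = 145 + 0.68 × (90 − 145) = 107.6 → 108

(60, 98, 108)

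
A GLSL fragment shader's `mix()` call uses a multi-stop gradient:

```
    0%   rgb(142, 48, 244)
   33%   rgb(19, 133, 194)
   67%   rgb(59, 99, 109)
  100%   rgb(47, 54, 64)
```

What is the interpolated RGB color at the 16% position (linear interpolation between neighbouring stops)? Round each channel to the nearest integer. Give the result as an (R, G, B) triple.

(82, 89, 220)

16% lies between the 0% and 33% stops, so the local fraction is t = (16 − 0)/(33 − 0) = 16/33 ≈ 0.4848.
R = 142 + 0.4848 × (19 − 142) = 82.37 → 82
G = 48 + 0.4848 × (133 − 48) = 89.208 → 89
B = 244 + 0.4848 × (194 − 244) = 219.76 → 220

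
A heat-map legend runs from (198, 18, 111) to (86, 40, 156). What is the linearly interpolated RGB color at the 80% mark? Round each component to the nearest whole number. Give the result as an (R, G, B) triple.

80% corresponds to t = 0.8.
R = 198 + 0.8 × (86 − 198) = 198 + 0.8 × -112 = 108.4 → 108
G = 18 + 0.8 × (40 − 18) = 18 + 0.8 × 22 = 35.6 → 36
B = 111 + 0.8 × (156 − 111) = 111 + 0.8 × 45 = 147 → 147

(108, 36, 147)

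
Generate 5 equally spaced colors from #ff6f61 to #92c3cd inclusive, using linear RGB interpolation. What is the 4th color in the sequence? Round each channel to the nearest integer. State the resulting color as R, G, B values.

With 5 swatches and endpoints inclusive, swatch 4 sits at t = (4 − 1)/(5 − 1) = 3/4 ≈ 0.75.
#ff6f61 → (255, 111, 97); #92c3cd → (146, 195, 205).
R = 255 + 0.75 × (146 − 255) = 173.25 → 173
G = 111 + 0.75 × (195 − 111) = 174 → 174
B = 97 + 0.75 × (205 − 97) = 178 → 178

(173, 174, 178)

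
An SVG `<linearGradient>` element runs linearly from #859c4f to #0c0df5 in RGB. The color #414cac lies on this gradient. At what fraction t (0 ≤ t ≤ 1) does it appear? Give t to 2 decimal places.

0.56

Invert the lerp on the B channel (largest span, 166): t = (172 − 79) / (245 − 79) = 93/166 = 0.56024.
Check on R: (65 − 133)/(12 − 133) = 0.562 ✓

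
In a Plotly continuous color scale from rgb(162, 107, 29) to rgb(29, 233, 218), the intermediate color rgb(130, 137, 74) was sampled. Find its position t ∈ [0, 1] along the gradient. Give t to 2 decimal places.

Invert the lerp on the B channel (largest span, 189): t = (74 − 29) / (218 − 29) = 45/189 = 0.2381.
Check on R: (130 − 162)/(29 − 162) = 0.2406 ✓

0.24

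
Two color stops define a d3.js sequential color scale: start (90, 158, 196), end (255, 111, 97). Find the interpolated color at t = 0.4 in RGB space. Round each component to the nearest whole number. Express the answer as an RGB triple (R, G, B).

(156, 139, 156)

R = 90 + 0.4 × (255 − 90) = 90 + 0.4 × 165 = 156 → 156
G = 158 + 0.4 × (111 − 158) = 158 + 0.4 × -47 = 139.2 → 139
B = 196 + 0.4 × (97 − 196) = 196 + 0.4 × -99 = 156.4 → 156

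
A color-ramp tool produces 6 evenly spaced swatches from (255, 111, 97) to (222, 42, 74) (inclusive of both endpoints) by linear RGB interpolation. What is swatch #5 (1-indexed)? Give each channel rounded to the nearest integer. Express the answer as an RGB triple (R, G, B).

With 6 swatches and endpoints inclusive, swatch 5 sits at t = (5 − 1)/(6 − 1) = 4/5 ≈ 0.8.
R = 255 + 0.8 × (222 − 255) = 228.6 → 229
G = 111 + 0.8 × (42 − 111) = 55.8 → 56
B = 97 + 0.8 × (74 − 97) = 78.6 → 79

(229, 56, 79)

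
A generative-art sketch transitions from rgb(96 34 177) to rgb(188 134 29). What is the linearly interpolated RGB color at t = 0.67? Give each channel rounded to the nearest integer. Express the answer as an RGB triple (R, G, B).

(158, 101, 78)

R = 96 + 0.67 × (188 − 96) = 96 + 0.67 × 92 = 157.64 → 158
G = 34 + 0.67 × (134 − 34) = 34 + 0.67 × 100 = 101 → 101
B = 177 + 0.67 × (29 − 177) = 177 + 0.67 × -148 = 77.84 → 78
So the blended color is (158, 101, 78), about #9e654e.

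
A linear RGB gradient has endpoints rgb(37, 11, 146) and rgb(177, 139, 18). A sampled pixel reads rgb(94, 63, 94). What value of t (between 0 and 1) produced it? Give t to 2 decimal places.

Invert the lerp on the R channel (largest span, 140): t = (94 − 37) / (177 − 37) = 57/140 = 0.40714.
Check on G: (63 − 11)/(139 − 11) = 0.4062 ✓

0.41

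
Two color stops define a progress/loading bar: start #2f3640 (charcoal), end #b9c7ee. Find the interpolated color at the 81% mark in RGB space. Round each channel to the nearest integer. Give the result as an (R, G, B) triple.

(159, 171, 205)

#2f3640 → (47, 54, 64); #b9c7ee → (185, 199, 238).
81% corresponds to t = 0.81.
R = 47 + 0.81 × (185 − 47) = 47 + 0.81 × 138 = 158.78 → 159
G = 54 + 0.81 × (199 − 54) = 54 + 0.81 × 145 = 171.45 → 171
B = 64 + 0.81 × (238 − 64) = 64 + 0.81 × 174 = 204.94 → 205
So the blended color is (159, 171, 205), about #9fabcd.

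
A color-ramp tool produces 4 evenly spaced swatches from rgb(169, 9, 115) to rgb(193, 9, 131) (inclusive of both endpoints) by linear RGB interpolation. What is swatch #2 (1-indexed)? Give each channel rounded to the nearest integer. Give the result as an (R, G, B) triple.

(177, 9, 120)

With 4 swatches and endpoints inclusive, swatch 2 sits at t = (2 − 1)/(4 − 1) = 1/3 ≈ 0.3333.
R = 169 + 0.3333 × (193 − 169) = 176.999 → 177
G = 9 + 0.3333 × (9 − 9) = 9 → 9
B = 115 + 0.3333 × (131 − 115) = 120.333 → 120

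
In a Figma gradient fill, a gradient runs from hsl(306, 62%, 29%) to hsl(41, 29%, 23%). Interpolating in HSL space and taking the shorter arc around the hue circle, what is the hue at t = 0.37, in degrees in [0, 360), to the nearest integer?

Hue: 41 − 306 = -265°, but |-265| > 180 so the shorter arc goes the other way: Δh = -265 + 360 = 95°.
H = 306 + 0.37 × (95) = 341.15 → 341°

341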